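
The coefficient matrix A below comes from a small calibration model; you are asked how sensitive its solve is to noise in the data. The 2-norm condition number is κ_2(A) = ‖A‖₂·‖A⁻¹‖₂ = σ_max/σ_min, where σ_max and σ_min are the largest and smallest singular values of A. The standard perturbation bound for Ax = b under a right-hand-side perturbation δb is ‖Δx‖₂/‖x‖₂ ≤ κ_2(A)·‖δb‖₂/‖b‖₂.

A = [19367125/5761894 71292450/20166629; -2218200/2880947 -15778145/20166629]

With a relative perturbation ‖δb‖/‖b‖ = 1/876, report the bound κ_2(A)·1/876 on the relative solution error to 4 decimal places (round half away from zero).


0.3098

AᵀA = [234840675625/19749805156 431507422125/34562159023; 431507422125/34562159023 3171661681525/241935113161]; tr = 28767942725/1150702084, det = 9765625/1150702084
solving λ² − 28767942725/1150702084·λ + 9765625/1150702084 = 0 gives λ = 25, 390625/1150702084
κ = σ_max/σ_min = 5/(625/33922) = 271.3760
κ_2(A)·‖δb‖/‖b‖ = 0.3098


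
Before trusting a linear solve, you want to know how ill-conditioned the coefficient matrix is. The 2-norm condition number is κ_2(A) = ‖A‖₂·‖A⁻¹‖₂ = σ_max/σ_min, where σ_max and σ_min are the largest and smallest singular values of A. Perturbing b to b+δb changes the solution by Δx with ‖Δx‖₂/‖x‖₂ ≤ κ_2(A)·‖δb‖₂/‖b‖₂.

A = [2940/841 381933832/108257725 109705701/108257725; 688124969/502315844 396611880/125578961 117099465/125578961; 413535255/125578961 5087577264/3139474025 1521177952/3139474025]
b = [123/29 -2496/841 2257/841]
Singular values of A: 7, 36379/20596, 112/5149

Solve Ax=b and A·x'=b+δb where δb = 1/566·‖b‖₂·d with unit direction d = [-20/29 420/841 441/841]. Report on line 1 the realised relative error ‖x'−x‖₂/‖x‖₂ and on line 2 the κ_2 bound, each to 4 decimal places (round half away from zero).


0.0034
0.5686

σ_max = 7, σ_min = 112/5149
κ = σ_max/σ_min = 7/(112/5149) = 321.8125
bound on ‖Δx‖/‖x‖: κ·ε = 321.8125·1/566 = 0.5686
solve Ax = b  →  x = [1.9355 37.4161 -132.7533]
‖b‖ = 5.8310, ‖x‖ = 137.9389
δb = ε·‖b‖·d = [-0.0071 0.0051 0.0054]; solving A·Δx = δb gives ‖Δx‖ = 0.4736
realised ‖Δx‖/‖x‖ = 0.0034
so the bound overstates the realised error by a factor of ≈ 165.5943 (computed from the unrounded values)


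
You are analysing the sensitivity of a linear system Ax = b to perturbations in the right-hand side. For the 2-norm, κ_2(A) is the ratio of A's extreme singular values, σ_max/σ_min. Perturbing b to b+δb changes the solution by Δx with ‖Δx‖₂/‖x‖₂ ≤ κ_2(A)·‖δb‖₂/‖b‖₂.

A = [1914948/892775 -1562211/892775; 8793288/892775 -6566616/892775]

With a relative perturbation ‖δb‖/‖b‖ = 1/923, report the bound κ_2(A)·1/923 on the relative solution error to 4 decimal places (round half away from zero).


form AᵀA = [48179024208/474150625 -36129505356/474150625; -36129505356/474150625 27103479417/474150625] with trace 602260029/3793205 and determinant 1008189504/474150625
eigenvalues of AᵀA: λ = (tr ± √(tr²−4·det))/2 = 3969/25, 254016/18966025
κ = σ_max/σ_min = (63/5)/(504/4355) = 108.8750
bound on ‖Δx‖/‖x‖: κ·ε = 108.8750·1/923 = 0.1180

0.1180


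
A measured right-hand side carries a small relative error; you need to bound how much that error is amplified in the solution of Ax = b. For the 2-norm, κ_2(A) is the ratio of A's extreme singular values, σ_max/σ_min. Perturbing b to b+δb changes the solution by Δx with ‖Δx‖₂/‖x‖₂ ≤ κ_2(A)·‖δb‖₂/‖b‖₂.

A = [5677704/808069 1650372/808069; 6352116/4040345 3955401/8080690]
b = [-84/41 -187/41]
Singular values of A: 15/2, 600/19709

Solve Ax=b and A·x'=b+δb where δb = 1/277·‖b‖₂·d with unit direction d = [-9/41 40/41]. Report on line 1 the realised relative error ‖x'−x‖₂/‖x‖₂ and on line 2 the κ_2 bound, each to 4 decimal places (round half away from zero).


0.0045
0.8894

σ_max = 15/2, σ_min = 600/19709
condition number: (15/2) ÷ (600/19709) = 246.3625
κ_2(A)·‖δb‖/‖b‖ = 0.8894
solve Ax = b  →  x = [36.4061 -126.2496]
2-norm of b is 5.0000; of x, 131.3939
Δx = A⁻¹·δb where δb = 1/277·5.0000·d; ‖Δx‖ = 0.5929
realised ‖Δx‖/‖x‖ = 0.0045
realised/bound (from unrounded values) ≈ 0.0051


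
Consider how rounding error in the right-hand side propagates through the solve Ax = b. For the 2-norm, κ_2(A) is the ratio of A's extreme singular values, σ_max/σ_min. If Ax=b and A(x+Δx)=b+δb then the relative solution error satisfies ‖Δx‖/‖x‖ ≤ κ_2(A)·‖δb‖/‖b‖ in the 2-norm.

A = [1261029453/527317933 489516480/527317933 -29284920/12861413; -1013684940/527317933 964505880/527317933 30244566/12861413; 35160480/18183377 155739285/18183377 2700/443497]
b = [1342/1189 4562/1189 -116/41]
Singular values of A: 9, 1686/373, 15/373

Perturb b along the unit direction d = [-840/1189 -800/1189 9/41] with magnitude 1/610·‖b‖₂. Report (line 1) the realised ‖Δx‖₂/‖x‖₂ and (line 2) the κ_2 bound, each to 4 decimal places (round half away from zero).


σ_max = 9, σ_min = 15/373
κ_2(A) = 9 / (15/373) = 223.8000
κ_2(A)·‖δb‖/‖b‖ = 0.3669
solve Ax = b  →  x = [-70.6173 15.6611 -68.2773]
‖b‖₂ = 4.8990 and ‖x‖₂ = 99.4679
Δx = A⁻¹·δb where δb = 1/610·4.8990·d; ‖Δx‖ = 0.1997
dividing the unrounded norms, ‖Δx‖/‖x‖ = 0.0020
realised/bound (from unrounded values) ≈ 0.0055

0.0020
0.3669


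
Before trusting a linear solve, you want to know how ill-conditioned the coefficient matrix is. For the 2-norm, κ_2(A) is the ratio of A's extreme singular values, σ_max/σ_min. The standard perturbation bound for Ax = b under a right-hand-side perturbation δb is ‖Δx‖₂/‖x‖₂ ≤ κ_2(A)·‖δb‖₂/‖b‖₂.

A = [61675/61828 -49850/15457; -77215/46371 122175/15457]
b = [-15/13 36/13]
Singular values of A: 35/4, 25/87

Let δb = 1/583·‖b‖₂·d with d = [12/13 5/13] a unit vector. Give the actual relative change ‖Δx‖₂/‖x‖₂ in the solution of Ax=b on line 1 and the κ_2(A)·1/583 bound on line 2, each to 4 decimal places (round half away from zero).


σ_max = 35/4, σ_min = 25/87
κ_2(A) = (35/4) / (25/87) = 30.4500
κ_2(A)·‖δb‖/‖b‖ = 0.0522
solve Ax = b  →  x = [-0.0753 0.3345]
‖b‖₂ = 3.0000 and ‖x‖₂ = 0.3429
δb = ε·‖b‖·d = [0.0047 0.0020]; solving A·Δx = δb gives ‖Δx‖ = 0.0179
relative error = 0.0522
so the bound is sharp here: realised error equals the bound

0.0522
0.0522


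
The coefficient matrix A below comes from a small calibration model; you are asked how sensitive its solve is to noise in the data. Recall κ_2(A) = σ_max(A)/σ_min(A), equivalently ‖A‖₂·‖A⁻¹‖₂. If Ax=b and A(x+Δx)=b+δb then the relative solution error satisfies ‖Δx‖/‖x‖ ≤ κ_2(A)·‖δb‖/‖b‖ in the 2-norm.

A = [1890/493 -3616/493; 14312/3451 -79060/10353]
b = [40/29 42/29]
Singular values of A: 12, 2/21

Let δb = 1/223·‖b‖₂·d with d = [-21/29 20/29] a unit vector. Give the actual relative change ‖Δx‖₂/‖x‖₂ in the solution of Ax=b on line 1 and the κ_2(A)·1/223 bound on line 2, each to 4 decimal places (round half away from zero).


0.5650
0.5650

σ_max = 12, σ_min = 2/21
condition number: 12 ÷ (2/21) = 126.0000
worst-case relative error ≤ 126.0000 × 1/223 = 0.5650
solve Ax = b  →  x = [0.0784 -0.1471]
‖b‖ = 2.0000, ‖x‖ = 0.1667
with δb = [-0.0065 0.0062], A·Δx = δb → ‖Δx‖ = 0.0942
relative error = 0.5650
realised/bound = 1 exactly: the bound is attained for this b and d


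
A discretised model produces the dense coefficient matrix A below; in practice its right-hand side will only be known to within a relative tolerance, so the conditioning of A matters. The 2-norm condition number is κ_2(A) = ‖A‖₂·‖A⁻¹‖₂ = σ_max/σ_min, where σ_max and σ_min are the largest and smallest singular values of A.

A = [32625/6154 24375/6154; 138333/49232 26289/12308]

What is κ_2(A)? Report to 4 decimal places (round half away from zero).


M = AᵀA = [301927401/8386816 56610333/2096704; 56610333/2096704 10614789/524176]. tr(M)=471764025/8386816, det(M)=1265625/33547264
char-poly roots: 225/4 and 5625/8386816
κ_2(A) = √(λ_max/λ_min) = √((225/4) / (5625/8386816)) = 289.6000

289.6000


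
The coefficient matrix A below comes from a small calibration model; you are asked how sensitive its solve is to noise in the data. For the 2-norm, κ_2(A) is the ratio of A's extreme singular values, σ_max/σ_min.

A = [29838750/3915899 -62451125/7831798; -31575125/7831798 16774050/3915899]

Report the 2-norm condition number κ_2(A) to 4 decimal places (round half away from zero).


form AᵀA = [15772984515625/212238961636 -4140322200000/53059740409; -4140322200000/53059740409 17389681755625/212238961636] with trace 19716210625/126182498 and determinant 244140625/1009459984
char-poly roots: 625/4 and 390625/252364996
κ = σ_max/σ_min = (25/2)/(625/15886) = 317.7200

317.7200


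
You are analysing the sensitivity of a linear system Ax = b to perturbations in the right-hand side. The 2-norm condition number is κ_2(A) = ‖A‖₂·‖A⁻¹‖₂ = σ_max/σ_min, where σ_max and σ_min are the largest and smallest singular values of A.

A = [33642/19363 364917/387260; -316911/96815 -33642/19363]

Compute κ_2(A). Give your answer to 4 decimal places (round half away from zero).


268.0000

form AᵀA = [445422789/32433025 95021829/12973210; 95021829/12973210 2027259801/518928400] with trace 1266993/71824 and determinant 194481/44890000
char-poly roots: 441/25 and 441/1795600
κ_2(A) = √(λ_max/λ_min) = √((441/25) / (441/1795600)) = 268.0000


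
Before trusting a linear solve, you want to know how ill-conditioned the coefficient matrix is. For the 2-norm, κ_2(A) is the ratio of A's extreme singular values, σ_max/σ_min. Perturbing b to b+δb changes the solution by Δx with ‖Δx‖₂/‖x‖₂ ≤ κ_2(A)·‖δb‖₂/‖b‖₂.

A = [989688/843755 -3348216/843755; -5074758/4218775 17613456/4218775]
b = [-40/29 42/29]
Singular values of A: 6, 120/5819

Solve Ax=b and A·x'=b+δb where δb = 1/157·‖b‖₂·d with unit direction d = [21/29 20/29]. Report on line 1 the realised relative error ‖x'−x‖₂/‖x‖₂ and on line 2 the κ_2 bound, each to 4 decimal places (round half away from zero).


1.8532
1.8532

σ_max = 6, σ_min = 120/5819
κ_2(A) = 6 / (120/5819) = 290.9500
bound on ‖Δx‖/‖x‖: κ·ε = 290.9500·1/157 = 1.8532
solve Ax = b  →  x = [-0.0933 0.3200]
2-norm of b is 2.0000; of x, 0.3333
δb = ε·‖b‖·d = [0.0092 0.0088]; solving A·Δx = δb gives ‖Δx‖ = 0.6177
dividing the unrounded norms, ‖Δx‖/‖x‖ = 1.8532
realised/bound = 1 exactly: the bound is attained for this b and d


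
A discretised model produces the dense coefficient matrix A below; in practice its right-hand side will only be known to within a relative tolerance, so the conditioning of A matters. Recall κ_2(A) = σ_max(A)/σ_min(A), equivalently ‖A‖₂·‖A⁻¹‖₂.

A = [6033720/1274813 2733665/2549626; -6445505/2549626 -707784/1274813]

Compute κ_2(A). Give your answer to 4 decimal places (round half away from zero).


AᵀA = [647638902625/22493400484 36429402240/5623350121; 36429402240/5623350121 32791547041/22493400484]; tr = 202388593/6690482, det = 366025/53523856
λ_max, λ_min = (202388593/6690482 ± √10239979533670656/11190637348081)/2 = 121/4, 3025/13380964
κ = σ_max/σ_min = (11/2)/(55/3658) = 365.8000

365.8000


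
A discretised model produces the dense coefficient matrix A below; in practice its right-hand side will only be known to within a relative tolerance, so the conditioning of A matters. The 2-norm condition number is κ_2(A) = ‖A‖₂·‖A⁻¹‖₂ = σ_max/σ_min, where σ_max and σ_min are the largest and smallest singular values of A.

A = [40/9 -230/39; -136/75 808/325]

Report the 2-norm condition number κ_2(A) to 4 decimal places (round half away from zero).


form AᵀA = [1166464/50625 -518384/16875; -518384/16875 230404/5625] with trace 129604/2025 and determinant 256/2025
eigenvalues of AᵀA: λ = (tr ± √(tr²−4·det))/2 = 64, 4/2025
κ = σ_max/σ_min = 8/(2/45) = 180.0000

180.0000


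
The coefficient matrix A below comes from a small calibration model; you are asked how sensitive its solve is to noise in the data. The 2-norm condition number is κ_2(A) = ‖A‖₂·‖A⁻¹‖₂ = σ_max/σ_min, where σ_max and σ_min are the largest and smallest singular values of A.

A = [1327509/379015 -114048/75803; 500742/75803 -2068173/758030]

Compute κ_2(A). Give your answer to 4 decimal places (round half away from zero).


171.5000

AᵀA = [27788387229/497067025 -463121307/19882681; -463121307/19882681 19301156361/1988268100]; tr = 771921333/11764900, det = 43046721/294122500
char-poly roots: 6561/100 and 6561/2941225
σ_max=√(6561/100)=(81/10), σ_min=√(6561/2941225)=(81/1715) → κ = 171.5000


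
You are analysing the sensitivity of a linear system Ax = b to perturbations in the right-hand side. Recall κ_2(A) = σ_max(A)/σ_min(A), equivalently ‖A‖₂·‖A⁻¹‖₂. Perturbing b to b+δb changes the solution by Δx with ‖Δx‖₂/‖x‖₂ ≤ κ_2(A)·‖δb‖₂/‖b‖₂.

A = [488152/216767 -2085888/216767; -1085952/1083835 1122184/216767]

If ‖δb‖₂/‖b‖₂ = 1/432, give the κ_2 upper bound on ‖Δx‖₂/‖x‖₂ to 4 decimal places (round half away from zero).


0.1440

M = AᵀA = [24694121536/4064700025 -21833183232/812940005; -21833183232/812940005 19412545600/162588001]. tr(M)=303395456/2418025, det(M)=9834496/2418025
char-poly roots: 3136/25 and 3136/96721
κ = σ_max/σ_min = (56/5)/(56/311) = 62.2000
worst-case relative error ≤ 62.2000 × 1/432 = 0.1440


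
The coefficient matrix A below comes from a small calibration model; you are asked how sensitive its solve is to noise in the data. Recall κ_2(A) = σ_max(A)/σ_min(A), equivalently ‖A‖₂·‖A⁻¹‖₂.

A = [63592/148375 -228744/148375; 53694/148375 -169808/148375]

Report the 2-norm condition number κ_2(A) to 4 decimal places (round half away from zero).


59.3500

AᵀA = [277079524/880605625 -946558368/880605625; -946558368/880605625 3246342976/880605625]; tr = 5637476/1408969, det = 6400/1408969
char-poly roots: 4 and 1600/1408969
κ = σ_max/σ_min = 2/(40/1187) = 59.3500


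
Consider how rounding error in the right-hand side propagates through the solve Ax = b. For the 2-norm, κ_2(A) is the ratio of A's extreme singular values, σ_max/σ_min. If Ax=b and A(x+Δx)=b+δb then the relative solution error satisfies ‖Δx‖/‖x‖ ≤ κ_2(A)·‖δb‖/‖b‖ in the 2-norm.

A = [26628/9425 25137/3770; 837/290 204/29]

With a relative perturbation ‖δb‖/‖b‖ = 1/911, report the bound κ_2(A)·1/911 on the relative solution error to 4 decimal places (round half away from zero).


0.1921

M = AᵀA = [6891921/422500 826848/21125; 826848/21125 1587609/16900]. tr(M)=137817/1250, det(M)=3969/10000
char-poly roots: 441/4 and 9/2500
κ = σ_max/σ_min = (21/2)/(3/50) = 175.0000
bound on ‖Δx‖/‖x‖: κ·ε = 175.0000·1/911 = 0.1921


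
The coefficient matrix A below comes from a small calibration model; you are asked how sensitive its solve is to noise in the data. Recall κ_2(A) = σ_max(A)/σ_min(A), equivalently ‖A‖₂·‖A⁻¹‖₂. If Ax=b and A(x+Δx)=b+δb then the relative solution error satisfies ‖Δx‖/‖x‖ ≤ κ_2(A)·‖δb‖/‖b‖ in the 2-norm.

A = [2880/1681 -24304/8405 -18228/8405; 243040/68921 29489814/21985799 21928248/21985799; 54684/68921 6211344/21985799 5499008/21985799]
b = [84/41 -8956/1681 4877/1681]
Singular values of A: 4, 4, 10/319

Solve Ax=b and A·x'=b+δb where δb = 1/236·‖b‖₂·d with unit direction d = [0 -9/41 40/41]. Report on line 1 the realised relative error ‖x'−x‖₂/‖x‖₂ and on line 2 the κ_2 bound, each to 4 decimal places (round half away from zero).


σ_max = 4, σ_min = 10/319
κ_2(A) = 4 / (10/319) = 127.6000
worst-case relative error ≤ 127.6000 × 1/236 = 0.5407
solve Ax = b  →  x = [-0.8110 -77.3210 101.5093]
‖b‖₂ = 6.4031 and ‖x‖₂ = 127.6061
Δx = A⁻¹·δb where δb = 1/236·6.4031·d; ‖Δx‖ = 0.8655
relative error = 0.0068
tightness: 0.0068 against a bound of 0.5407 (unrounded ratio ≈ 0.0125)

0.0068
0.5407


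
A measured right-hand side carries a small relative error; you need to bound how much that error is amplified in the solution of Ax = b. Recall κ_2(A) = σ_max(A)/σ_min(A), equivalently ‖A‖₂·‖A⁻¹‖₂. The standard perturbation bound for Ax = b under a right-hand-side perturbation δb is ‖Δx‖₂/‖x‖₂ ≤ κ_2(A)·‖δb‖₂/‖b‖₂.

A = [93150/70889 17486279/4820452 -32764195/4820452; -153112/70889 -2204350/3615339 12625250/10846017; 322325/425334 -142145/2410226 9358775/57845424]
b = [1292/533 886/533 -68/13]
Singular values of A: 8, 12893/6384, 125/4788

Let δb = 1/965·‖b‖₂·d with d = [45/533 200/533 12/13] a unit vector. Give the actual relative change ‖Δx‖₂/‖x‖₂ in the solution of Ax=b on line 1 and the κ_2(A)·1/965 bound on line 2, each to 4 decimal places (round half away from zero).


0.0016
0.3175

largest singular value 8, smallest 125/4788
κ_2(A) = 8 / (125/4788) = 306.4320
κ_2(A)·‖δb‖/‖b‖ = 0.3175
solve Ax = b  →  x = [-1.8774 -134.8712 -72.7005]
‖b‖₂ = 6.0000 and ‖x‖₂ = 153.2290
Δx = A⁻¹·δb where δb = 1/965·6.0000·d; ‖Δx‖ = 0.2382
realised ‖Δx‖/‖x‖ = 0.0016
tightness: 0.0016 against a bound of 0.3175 (unrounded ratio ≈ 0.0049)


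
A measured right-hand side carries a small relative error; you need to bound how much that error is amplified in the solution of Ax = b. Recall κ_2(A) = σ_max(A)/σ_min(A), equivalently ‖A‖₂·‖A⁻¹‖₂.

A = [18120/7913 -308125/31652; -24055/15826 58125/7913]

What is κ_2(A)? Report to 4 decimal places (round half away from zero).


77.2000

form AᵀA = [1891980625/250462276 -4189809375/125231138; -4189809375/125231138 148997265625/1001849104] with trace 93138125/595984 and determinant 9765625/2383936
char-poly roots: 625/4 and 15625/595984
σ_max=√(625/4)=(25/2), σ_min=√(15625/595984)=(125/772) → κ = 77.2000


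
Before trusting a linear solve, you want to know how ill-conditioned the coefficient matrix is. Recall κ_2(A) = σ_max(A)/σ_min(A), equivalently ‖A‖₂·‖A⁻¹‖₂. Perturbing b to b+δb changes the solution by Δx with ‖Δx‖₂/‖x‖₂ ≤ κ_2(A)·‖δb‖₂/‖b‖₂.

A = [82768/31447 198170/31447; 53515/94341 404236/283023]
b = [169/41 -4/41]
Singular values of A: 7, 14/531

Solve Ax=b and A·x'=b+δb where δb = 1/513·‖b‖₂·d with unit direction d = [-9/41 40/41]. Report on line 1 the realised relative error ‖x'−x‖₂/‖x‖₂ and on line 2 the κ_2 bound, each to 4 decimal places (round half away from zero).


0.0080
0.5175

from the listed singular values, σ₁ = 7, σ_n = 14/531
κ = σ_max/σ_min = 7/(14/531) = 265.5000
bound on ‖Δx‖/‖x‖: κ·ε = 265.5000·1/513 = 0.5175
solve Ax = b  →  x = [35.2308 -14.0604]
‖b‖ = 4.1231, ‖x‖ = 37.9329
Δx = A⁻¹·δb where δb = 1/513·4.1231·d; ‖Δx‖ = 0.3048
dividing the unrounded norms, ‖Δx‖/‖x‖ = 0.0080
realised/bound (from unrounded values) ≈ 0.0155


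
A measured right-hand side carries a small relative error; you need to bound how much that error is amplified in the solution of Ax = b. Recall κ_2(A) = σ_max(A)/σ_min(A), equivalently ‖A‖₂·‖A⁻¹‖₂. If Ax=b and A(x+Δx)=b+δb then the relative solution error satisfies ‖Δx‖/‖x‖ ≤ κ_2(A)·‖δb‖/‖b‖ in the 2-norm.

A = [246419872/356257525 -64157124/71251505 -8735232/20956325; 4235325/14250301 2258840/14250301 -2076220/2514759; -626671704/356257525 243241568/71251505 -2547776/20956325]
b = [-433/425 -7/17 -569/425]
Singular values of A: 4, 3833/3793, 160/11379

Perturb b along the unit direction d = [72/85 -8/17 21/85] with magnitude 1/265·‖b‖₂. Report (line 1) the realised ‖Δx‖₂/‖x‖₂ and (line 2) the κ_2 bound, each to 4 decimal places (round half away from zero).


0.0065
1.0735

σ_max = 4, σ_min = 160/11379
κ_2(A) = 4 / (160/11379) = 284.4750
worst-case relative error ≤ 284.4750 × 1/265 = 1.0735
solve Ax = b  →  x = [-58.1430 -31.2929 -26.4399]
‖b‖₂ = 1.7321 and ‖x‖₂ = 71.1261
with δb = [0.0055 -0.0031 0.0016], A·Δx = δb → ‖Δx‖ = 0.4648
relative error = 0.0065
realised/bound (from unrounded values) ≈ 0.0061


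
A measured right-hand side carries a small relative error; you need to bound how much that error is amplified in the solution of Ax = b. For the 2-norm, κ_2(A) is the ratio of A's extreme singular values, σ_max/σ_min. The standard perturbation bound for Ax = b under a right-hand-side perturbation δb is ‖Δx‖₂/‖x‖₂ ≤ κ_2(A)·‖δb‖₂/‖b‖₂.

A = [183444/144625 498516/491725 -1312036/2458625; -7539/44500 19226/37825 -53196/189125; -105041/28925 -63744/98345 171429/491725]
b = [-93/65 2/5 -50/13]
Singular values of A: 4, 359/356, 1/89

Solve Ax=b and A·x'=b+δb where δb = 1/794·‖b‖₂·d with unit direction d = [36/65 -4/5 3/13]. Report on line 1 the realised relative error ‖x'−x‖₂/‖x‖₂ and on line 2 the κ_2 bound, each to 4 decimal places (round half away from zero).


from the listed singular values, σ₁ = 4, σ_n = 1/89
condition number: 4 ÷ (1/89) = 356.0000
perturbation bound = 356.0000·1/794 = 0.4484
solve Ax = b  →  x = [1.2753 -85.2594 -156.2617]
‖b‖ = 4.1231, ‖x‖ = 178.0126
re-solving with b+δb shifts x by Δx of norm 0.4622
dividing the unrounded norms, ‖Δx‖/‖x‖ = 0.0026
tightness: 0.0026 against a bound of 0.4484 (unrounded ratio ≈ 0.0058)

0.0026
0.4484


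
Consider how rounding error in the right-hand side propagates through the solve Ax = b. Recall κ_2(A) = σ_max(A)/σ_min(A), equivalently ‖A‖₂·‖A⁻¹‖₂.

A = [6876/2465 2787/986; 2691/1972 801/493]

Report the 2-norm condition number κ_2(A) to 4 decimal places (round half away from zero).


M = AᵀA = [111861/11600 5859/580; 5859/580 1233/116]. tr(M)=8109/400, det(M)=729/1600
λ_max, λ_min = (8109/400 ± √65464281/160000)/2 = 81/4, 9/400
σ_max=√(81/4)=(9/2), σ_min=√(9/400)=(3/20) → κ = 30.0000

30.0000


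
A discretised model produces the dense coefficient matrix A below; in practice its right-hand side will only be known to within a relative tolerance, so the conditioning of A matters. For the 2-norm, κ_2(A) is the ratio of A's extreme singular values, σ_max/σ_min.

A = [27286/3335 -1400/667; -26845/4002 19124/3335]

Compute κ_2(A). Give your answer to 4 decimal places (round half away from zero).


4.3125

form AᵀA = [53292841/476100 -88298/1587; -88298/1587 493136/13225] with trace 71045737/476100 and determinant 3208542736/2975625
eigenvalues of AᵀA: λ = (tr ± √(tr²−4·det))/2 = 14161/100, 906304/119025
so κ_2 = √((14161/100) / (906304/119025)) = 4.3125


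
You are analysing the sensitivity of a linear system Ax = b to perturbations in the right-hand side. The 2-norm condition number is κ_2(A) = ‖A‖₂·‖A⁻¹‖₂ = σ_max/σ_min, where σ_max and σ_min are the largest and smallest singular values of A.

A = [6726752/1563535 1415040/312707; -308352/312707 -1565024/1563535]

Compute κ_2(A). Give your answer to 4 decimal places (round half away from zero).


263.0000

form AᵀA = [28332073984/1454278225 5949554688/290855645; 5949554688/290855645 31236023296/1454278225] with trace 14166016/345845 and determinant 1048576/43230625
solving λ² − 14166016/345845·λ + 1048576/43230625 = 0 gives λ = 1024/25, 1024/1729225
κ_2(A) = √(λ_max/λ_min) = √((1024/25) / (1024/1729225)) = 263.0000


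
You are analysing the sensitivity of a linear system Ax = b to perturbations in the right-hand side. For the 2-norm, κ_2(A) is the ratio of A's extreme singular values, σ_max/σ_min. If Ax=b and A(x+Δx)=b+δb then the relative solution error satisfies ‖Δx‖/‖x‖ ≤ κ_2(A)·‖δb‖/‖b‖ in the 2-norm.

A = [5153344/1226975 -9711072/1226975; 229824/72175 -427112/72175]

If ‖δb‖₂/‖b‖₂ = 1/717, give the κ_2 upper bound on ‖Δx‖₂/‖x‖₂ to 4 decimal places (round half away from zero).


0.5033

form AᵀA = [1672866635776/60218706025 -125460647424/2408748241; -125460647424/2408748241 5881025851456/60218706025] with trace 26138036288/208369225 and determinant 629407744/5209230625
eigenvalues of AᵀA: λ = (tr ± √(tr²−4·det))/2 = 3136/25, 200704/208369225
so κ_2 = √((3136/25) / (200704/208369225)) = 360.8750
perturbation bound = 360.8750·1/717 = 0.5033


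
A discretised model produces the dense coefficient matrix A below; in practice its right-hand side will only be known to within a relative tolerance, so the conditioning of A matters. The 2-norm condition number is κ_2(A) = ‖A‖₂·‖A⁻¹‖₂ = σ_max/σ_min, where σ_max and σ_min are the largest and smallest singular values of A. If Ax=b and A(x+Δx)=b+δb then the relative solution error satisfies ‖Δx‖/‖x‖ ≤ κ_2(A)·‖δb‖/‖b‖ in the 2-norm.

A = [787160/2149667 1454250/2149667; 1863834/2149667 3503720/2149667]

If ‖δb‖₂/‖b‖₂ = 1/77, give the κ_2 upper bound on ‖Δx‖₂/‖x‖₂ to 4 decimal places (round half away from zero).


M = AᵀA = [24221881924/27343598881 45414673920/27343598881; 45414673920/27343598881 85153236100/27343598881]. tr(M)=378460616/94614529, det(M)=10000/94614529
solving λ² − 378460616/94614529·λ + 10000/94614529 = 0 gives λ = 4, 2500/94614529
κ = σ_max/σ_min = 2/(50/9727) = 389.0800
worst-case relative error ≤ 389.0800 × 1/77 = 5.0530

5.0530


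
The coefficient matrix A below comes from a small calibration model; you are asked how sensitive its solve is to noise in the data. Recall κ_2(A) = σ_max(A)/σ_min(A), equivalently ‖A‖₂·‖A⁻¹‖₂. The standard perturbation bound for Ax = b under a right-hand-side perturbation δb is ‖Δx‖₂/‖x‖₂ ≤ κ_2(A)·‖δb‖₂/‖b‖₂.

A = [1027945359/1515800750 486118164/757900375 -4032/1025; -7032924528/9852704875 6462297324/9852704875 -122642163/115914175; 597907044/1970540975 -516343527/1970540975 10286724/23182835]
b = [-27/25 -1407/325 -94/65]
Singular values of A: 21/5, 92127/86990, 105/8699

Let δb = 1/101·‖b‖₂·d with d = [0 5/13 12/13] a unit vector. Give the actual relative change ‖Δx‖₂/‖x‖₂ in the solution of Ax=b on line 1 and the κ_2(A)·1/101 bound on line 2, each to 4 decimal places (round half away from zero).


0.0155
3.4451

from the listed singular values, σ₁ = 21/5, σ_n = 105/8699
condition number: (21/5) ÷ (105/8699) = 347.9600
worst-case relative error ≤ 347.9600 × 1/101 = 3.4451
solve Ax = b  →  x = [-111.6584 -215.3790 -54.0936]
2-norm of b is 4.6904; of x, 248.5595
with δb = [0.0000 0.0179 0.0429], A·Δx = δb → ‖Δx‖ = 3.8474
realised ‖Δx‖/‖x‖ = 0.0155
so the bound overstates the realised error by a factor of ≈ 222.5708 (computed from the unrounded values)


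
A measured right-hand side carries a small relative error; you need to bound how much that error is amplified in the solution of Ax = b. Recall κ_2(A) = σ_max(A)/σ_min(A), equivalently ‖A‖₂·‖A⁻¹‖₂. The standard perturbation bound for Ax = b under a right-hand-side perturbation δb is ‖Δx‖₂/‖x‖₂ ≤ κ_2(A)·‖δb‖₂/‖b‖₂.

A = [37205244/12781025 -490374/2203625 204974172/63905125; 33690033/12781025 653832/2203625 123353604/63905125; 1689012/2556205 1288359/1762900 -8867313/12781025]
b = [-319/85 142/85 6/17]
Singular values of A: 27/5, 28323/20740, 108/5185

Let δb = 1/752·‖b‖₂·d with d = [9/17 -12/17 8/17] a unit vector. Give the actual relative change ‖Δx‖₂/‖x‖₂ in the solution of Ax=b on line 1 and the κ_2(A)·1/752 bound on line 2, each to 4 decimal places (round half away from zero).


0.0018
0.3447

from the listed singular values, σ₁ = 27/5, σ_n = 108/5185
condition number: (27/5) ÷ (108/5185) = 259.2500
bound on ‖Δx‖/‖x‖: κ·ε = 259.2500·1/752 = 0.3447
solve Ax = b  →  x = [60.1375 -114.3435 -63.6814]
‖b‖₂ = 4.1231 and ‖x‖₂ = 144.0357
δb = ε·‖b‖·d = [0.0029 -0.0039 0.0026]; solving A·Δx = δb gives ‖Δx‖ = 0.2632
dividing the unrounded norms, ‖Δx‖/‖x‖ = 0.0018
tightness: 0.0018 against a bound of 0.3447 (unrounded ratio ≈ 0.0053)


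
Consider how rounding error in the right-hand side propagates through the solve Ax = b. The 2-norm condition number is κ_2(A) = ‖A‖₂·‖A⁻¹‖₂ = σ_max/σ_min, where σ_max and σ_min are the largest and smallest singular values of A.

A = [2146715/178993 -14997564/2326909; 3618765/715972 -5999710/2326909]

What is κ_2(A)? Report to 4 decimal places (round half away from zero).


131.6125

AᵀA = [86829624784825/512615904784 -5788212421815/64076988098; -5788212421815/64076988098 1543925716084/32038494049]; tr = 385925384921/1773757456, det = 302934025/110859841
solving λ² − 385925384921/1773757456·λ + 302934025/110859841 = 0 gives λ = 3481/16, 1392400/110859841
so κ_2 = √((3481/16) / (1392400/110859841)) = 131.6125


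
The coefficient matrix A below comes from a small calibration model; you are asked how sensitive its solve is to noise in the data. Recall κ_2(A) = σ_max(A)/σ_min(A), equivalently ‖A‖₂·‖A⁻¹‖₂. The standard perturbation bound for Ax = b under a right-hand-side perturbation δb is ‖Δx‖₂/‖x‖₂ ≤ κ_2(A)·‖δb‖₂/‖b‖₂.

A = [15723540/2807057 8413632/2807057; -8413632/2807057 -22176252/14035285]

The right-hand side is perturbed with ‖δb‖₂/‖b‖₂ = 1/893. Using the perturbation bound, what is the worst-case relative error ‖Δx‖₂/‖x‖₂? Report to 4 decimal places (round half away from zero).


form AᵀA = [1100411465616/27264944641 2934405605376/136324723205; 2934405605376/136324723205 7825315704336/681623616025] with trace 122268520224/2358559225 and determinant 1679616/94342369
eigenvalues of AᵀA: λ = (tr ± √(tr²−4·det))/2 = 1296/25, 32400/94342369
κ_2(A) = √(λ_max/λ_min) = √((1296/25) / (32400/94342369)) = 388.5200
worst-case relative error ≤ 388.5200 × 1/893 = 0.4351

0.4351


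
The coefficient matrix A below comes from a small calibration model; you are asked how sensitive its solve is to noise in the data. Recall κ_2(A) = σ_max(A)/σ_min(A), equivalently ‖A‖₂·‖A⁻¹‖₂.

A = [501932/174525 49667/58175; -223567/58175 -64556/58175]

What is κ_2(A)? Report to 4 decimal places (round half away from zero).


form AᵀA = [28071022561/1218359025 2729089216/406119675; 2729089216/406119675 265371521/135373225] with trace 1218374650/48734361 and determinant 390625/48734361
eigenvalues of AᵀA: λ = (tr ± √(tr²−4·det))/2 = 25, 15625/48734361
so κ_2 = √(25 / (15625/48734361)) = 279.2400

279.2400


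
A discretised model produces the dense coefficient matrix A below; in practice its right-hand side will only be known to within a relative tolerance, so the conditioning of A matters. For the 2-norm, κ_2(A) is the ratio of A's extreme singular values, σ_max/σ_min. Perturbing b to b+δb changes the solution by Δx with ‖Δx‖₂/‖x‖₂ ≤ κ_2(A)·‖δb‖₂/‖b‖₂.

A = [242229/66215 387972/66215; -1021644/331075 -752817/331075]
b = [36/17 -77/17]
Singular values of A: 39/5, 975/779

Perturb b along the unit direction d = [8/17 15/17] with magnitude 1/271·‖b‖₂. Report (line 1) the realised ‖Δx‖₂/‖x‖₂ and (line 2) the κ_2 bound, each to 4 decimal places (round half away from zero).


0.0060
0.0230

largest singular value 39/5, smallest 975/779
condition number: (39/5) ÷ (975/779) = 6.2320
κ_2(A)·‖δb‖/‖b‖ = 0.0230
solve Ax = b  →  x = [2.2252 -1.0279]
‖b‖ = 5.0000, ‖x‖ = 2.4512
re-solving with b+δb shifts x by Δx of norm 0.0147
relative error = 0.0060
so the bound overstates the realised error by a factor of ≈ 3.8238 (computed from the unrounded values)


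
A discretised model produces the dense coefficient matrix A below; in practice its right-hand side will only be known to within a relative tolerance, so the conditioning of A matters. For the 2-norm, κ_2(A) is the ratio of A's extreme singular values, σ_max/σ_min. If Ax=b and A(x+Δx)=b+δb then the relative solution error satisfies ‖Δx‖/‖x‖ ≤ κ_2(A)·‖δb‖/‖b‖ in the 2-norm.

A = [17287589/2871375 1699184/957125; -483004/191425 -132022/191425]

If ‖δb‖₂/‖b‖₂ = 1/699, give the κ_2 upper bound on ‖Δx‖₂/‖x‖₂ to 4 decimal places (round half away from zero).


0.2022

AᵀA = [2079003715009/48785765625 202114385704/16261921875; 202114385704/16261921875 19662553124/5420640625]; tr = 3609546709/78057225, det = 334084/3122289
solving λ² − 3609546709/78057225·λ + 334084/3122289 = 0 gives λ = 1156/25, 7225/3122289
σ_max=√(1156/25)=(34/5), σ_min=√(7225/3122289)=(85/1767) → κ = 141.3600
perturbation bound = 141.3600·1/699 = 0.2022


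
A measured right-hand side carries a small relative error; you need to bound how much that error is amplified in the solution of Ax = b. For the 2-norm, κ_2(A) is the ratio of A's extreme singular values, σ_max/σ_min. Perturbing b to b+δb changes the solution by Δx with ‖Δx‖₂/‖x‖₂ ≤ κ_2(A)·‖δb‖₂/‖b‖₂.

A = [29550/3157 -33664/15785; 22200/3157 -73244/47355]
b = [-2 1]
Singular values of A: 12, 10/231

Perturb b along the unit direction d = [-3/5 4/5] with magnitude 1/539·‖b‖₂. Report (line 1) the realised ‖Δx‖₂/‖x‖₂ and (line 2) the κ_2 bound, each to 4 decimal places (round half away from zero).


from the listed singular values, σ₁ = 12, σ_n = 10/231
κ_2(A) = 12 / (10/231) = 277.2000
κ_2(A)·‖δb‖/‖b‖ = 0.5143
solve Ax = b  →  x = [10.0602 45.0915]
‖b‖₂ = 2.2361 and ‖x‖₂ = 46.2001
Δx = A⁻¹·δb where δb = 1/539·2.2361·d; ‖Δx‖ = 0.0958
relative error = 0.0021
so the bound overstates the realised error by a factor of ≈ 247.9356 (computed from the unrounded values)

0.0021
0.5143


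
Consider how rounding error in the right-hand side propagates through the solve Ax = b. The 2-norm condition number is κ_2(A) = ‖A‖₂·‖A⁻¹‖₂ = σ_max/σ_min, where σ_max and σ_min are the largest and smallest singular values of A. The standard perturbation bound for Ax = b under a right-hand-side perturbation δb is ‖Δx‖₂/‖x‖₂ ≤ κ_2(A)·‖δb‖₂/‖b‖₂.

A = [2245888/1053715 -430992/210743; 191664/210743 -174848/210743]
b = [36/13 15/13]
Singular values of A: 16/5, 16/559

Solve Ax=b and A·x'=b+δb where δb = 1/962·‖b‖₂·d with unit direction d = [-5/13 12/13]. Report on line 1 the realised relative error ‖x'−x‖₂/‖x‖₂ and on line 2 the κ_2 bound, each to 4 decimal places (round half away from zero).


0.1162
0.1162

σ_max = 16/5, σ_min = 16/559
condition number: (16/5) ÷ (16/559) = 111.8000
perturbation bound = 111.8000·1/962 = 0.1162
solve Ax = b  →  x = [0.6789 -0.6466]
‖b‖₂ = 3.0000 and ‖x‖₂ = 0.9375
Δx = A⁻¹·δb where δb = 1/962·3.0000·d; ‖Δx‖ = 0.1090
dividing the unrounded norms, ‖Δx‖/‖x‖ = 0.1162
realised/bound = 1 exactly: the bound is attained for this b and d


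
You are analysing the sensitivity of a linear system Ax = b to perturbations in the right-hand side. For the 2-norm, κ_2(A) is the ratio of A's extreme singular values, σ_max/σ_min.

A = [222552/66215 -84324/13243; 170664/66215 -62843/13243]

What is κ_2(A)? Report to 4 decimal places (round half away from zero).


175.2750

M = AᵀA = [3146223744/175377049 -5898302520/175377049; -5898302520/175377049 11059779625/175377049]. tr(M)=49155721/606841, det(M)=129600/606841
eigenvalues of AᵀA: λ = (tr ± √(tr²−4·det))/2 = 81, 1600/606841
σ_max=√81=9, σ_min=√(1600/606841)=(40/779) → κ = 175.2750


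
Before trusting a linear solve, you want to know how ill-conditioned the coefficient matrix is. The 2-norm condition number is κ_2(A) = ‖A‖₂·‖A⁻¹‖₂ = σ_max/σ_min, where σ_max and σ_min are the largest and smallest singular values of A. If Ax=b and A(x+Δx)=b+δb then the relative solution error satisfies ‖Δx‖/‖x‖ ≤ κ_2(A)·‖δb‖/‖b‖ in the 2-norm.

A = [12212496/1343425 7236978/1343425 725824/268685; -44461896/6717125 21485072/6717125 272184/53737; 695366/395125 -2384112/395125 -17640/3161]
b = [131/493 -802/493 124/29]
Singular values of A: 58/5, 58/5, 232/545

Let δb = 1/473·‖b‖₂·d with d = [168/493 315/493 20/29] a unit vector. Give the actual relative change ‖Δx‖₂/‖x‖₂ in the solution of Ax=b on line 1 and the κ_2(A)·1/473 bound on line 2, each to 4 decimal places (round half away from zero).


largest singular value 58/5, smallest 232/545
κ_2(A) = (58/5) / (232/545) = 27.2500
κ_2(A)·‖δb‖/‖b‖ = 0.0576
solve Ax = b  →  x = [1.0599 -3.3262 3.1644]
‖b‖₂ = 4.5826 and ‖x‖₂ = 4.7117
re-solving with b+δb shifts x by Δx of norm 0.0228
realised ‖Δx‖/‖x‖ = 0.0048
so the bound overstates the realised error by a factor of ≈ 11.9269 (computed from the unrounded values)

0.0048
0.0576


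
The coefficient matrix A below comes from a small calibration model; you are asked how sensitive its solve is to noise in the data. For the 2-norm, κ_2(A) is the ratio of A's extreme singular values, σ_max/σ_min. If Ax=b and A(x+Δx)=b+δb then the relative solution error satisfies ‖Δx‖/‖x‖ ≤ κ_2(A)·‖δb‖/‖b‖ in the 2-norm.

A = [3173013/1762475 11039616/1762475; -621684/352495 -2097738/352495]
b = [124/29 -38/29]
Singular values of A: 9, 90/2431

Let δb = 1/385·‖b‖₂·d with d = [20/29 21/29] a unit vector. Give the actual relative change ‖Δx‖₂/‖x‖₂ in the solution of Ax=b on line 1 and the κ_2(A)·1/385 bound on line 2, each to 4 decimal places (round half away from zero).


largest singular value 9, smallest 90/2431
condition number: 9 ÷ (90/2431) = 243.1000
bound on ‖Δx‖/‖x‖: κ·ε = 243.1000·1/385 = 0.6314
solve Ax = b  →  x = [-51.7369 15.5529]
‖b‖ = 4.4721, ‖x‖ = 54.0241
re-solving with b+δb shifts x by Δx of norm 0.3138
dividing the unrounded norms, ‖Δx‖/‖x‖ = 0.0058
tightness: 0.0058 against a bound of 0.6314 (unrounded ratio ≈ 0.0092)

0.0058
0.6314


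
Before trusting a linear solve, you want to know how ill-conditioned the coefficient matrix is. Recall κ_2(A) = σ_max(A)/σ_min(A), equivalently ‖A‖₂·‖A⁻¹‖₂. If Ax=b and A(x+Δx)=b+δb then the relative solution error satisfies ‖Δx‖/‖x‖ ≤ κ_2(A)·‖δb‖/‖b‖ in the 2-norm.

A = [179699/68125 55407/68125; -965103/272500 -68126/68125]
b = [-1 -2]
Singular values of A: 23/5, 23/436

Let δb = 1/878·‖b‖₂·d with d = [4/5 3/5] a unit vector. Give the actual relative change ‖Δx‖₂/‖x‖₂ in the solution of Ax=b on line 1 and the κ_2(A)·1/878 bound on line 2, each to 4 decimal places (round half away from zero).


largest singular value 23/5, smallest 23/436
κ = σ_max/σ_min = (23/5)/(23/436) = 87.2000
worst-case relative error ≤ 87.2000 × 1/878 = 0.0993
solve Ax = b  →  x = [10.8243 -36.3357]
‖b‖ = 2.2361, ‖x‖ = 37.9137
with δb = [0.0020 0.0015], A·Δx = δb → ‖Δx‖ = 0.0483
dividing the unrounded norms, ‖Δx‖/‖x‖ = 0.0013
realised/bound (from unrounded values) ≈ 0.0128

0.0013
0.0993


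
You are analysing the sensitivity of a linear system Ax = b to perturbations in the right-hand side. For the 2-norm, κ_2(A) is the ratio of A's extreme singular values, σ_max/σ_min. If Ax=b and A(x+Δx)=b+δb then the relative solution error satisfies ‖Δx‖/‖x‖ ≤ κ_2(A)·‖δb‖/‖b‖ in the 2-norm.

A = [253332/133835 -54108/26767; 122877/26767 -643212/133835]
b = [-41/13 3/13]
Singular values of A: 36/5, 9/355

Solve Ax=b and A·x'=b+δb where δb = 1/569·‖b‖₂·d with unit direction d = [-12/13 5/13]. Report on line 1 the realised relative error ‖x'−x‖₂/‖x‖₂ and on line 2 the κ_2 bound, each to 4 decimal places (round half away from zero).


largest singular value 36/5, smallest 9/355
condition number: (36/5) ÷ (9/355) = 284.0000
bound on ‖Δx‖/‖x‖: κ·ε = 284.0000·1/569 = 0.4991
solve Ax = b  →  x = [85.5939 81.7098]
2-norm of b is 3.1623; of x, 118.3334
re-solving with b+δb shifts x by Δx of norm 0.2192
relative error = 0.0019
tightness: 0.0019 against a bound of 0.4991 (unrounded ratio ≈ 0.0037)

0.0019
0.4991
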